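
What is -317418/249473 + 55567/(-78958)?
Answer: -38925156635/19697889134 ≈ -1.9761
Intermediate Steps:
-317418/249473 + 55567/(-78958) = -317418*1/249473 + 55567*(-1/78958) = -317418/249473 - 55567/78958 = -38925156635/19697889134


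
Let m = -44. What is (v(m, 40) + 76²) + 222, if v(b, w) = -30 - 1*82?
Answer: 5886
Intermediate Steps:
v(b, w) = -112 (v(b, w) = -30 - 82 = -112)
(v(m, 40) + 76²) + 222 = (-112 + 76²) + 222 = (-112 + 5776) + 222 = 5664 + 222 = 5886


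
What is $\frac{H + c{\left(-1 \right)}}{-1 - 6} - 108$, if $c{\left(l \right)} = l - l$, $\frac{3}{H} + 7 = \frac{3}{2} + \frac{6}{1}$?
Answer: $- \frac{762}{7} \approx -108.86$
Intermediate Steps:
$H = 6$ ($H = \frac{3}{-7 + \left(\frac{3}{2} + \frac{6}{1}\right)} = \frac{3}{-7 + \left(3 \cdot \frac{1}{2} + 6 \cdot 1\right)} = \frac{3}{-7 + \left(\frac{3}{2} + 6\right)} = \frac{3}{-7 + \frac{15}{2}} = 3 \frac{1}{\frac{1}{2}} = 3 \cdot 2 = 6$)
$c{\left(l \right)} = 0$
$\frac{H + c{\left(-1 \right)}}{-1 - 6} - 108 = \frac{6 + 0}{-1 - 6} - 108 = \frac{6}{-7} - 108 = 6 \left(- \frac{1}{7}\right) - 108 = - \frac{6}{7} - 108 = - \frac{762}{7}$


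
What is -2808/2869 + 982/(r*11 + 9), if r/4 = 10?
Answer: 1556566/1288181 ≈ 1.2083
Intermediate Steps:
r = 40 (r = 4*10 = 40)
-2808/2869 + 982/(r*11 + 9) = -2808/2869 + 982/(40*11 + 9) = -2808*1/2869 + 982/(440 + 9) = -2808/2869 + 982/449 = 1556566/1288181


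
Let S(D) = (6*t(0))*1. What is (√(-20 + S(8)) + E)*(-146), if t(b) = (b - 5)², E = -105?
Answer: 15330 - 146*√130 ≈ 13665.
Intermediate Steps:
t(b) = (-5 + b)²
S(D) = 150 (S(D) = (6*(-5 + 0)²)*1 = (6*(-5)²)*1 = (6*25)*1 = 150*1 = 150)
(√(-20 + S(8)) + E)*(-146) = (√(-20 + 150) - 105)*(-146) = (√130 - 105)*(-146) = (-105 + √130)*(-146) = 15330 - 146*√130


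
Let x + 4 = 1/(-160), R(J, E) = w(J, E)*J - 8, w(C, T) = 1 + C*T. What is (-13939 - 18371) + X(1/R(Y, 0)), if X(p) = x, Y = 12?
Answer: -5170241/160 ≈ -32314.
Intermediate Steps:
R(J, E) = -8 + J*(1 + E*J) (R(J, E) = (1 + J*E)*J - 8 = (1 + E*J)*J - 8 = J*(1 + E*J) - 8 = -8 + J*(1 + E*J))
x = -641/160 (x = -4 + 1/(-160) = -4 - 1/160 = -641/160 ≈ -4.0062)
X(p) = -641/160
(-13939 - 18371) + X(1/R(Y, 0)) = (-13939 - 18371) - 641/160 = -32310 - 641/160 = -5170241/160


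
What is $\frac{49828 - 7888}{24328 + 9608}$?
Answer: $\frac{3495}{2828} \approx 1.2359$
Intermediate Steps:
$\frac{49828 - 7888}{24328 + 9608} = \frac{41940}{33936} = 41940 \cdot \frac{1}{33936} = \frac{3495}{2828}$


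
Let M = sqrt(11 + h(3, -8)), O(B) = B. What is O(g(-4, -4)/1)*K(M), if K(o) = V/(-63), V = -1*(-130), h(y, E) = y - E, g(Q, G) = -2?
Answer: 260/63 ≈ 4.1270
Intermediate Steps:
V = 130
M = sqrt(22) (M = sqrt(11 + (3 - 1*(-8))) = sqrt(11 + (3 + 8)) = sqrt(11 + 11) = sqrt(22) ≈ 4.6904)
K(o) = -130/63 (K(o) = 130/(-63) = 130*(-1/63) = -130/63)
O(g(-4, -4)/1)*K(M) = -2/1*(-130/63) = -2*1*(-130/63) = -2*(-130/63) = 260/63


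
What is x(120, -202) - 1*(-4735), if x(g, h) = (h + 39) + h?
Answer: 4370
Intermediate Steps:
x(g, h) = 39 + 2*h (x(g, h) = (39 + h) + h = 39 + 2*h)
x(120, -202) - 1*(-4735) = (39 + 2*(-202)) - 1*(-4735) = (39 - 404) + 4735 = -365 + 4735 = 4370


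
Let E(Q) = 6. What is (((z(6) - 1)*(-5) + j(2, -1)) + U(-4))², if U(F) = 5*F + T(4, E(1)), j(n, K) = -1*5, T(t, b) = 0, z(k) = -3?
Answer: 25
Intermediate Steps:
j(n, K) = -5
U(F) = 5*F (U(F) = 5*F + 0 = 5*F)
(((z(6) - 1)*(-5) + j(2, -1)) + U(-4))² = (((-3 - 1)*(-5) - 5) + 5*(-4))² = ((-4*(-5) - 5) - 20)² = ((20 - 5) - 20)² = (15 - 20)² = (-5)² = 25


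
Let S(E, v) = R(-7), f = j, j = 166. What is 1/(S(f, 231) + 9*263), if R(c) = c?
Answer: 1/2360 ≈ 0.00042373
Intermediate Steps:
f = 166
S(E, v) = -7
1/(S(f, 231) + 9*263) = 1/(-7 + 9*263) = 1/(-7 + 2367) = 1/2360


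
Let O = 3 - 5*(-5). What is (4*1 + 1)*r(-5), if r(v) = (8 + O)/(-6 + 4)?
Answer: -90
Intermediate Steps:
O = 28 (O = 3 + 25 = 28)
r(v) = -18 (r(v) = (8 + 28)/(-6 + 4) = 36/(-2) = 36*(-½) = -18)
(4*1 + 1)*r(-5) = (4*1 + 1)*(-18) = (4 + 1)*(-18) = 5*(-18) = -90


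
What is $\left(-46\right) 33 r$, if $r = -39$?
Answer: $59202$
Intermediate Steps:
$\left(-46\right) 33 r = \left(-46\right) 33 \left(-39\right) = \left(-1518\right) \left(-39\right) = 59202$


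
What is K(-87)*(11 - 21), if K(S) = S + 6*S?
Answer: 6090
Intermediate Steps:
K(S) = 7*S
K(-87)*(11 - 21) = (7*(-87))*(11 - 21) = -609*(-10) = 6090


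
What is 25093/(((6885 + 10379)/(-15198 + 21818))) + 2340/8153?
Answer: 338595343435/35188348 ≈ 9622.4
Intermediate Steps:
25093/(((6885 + 10379)/(-15198 + 21818))) + 2340/8153 = 25093/((17264/6620)) + 2340*(1/8153) = 25093/((17264*(1/6620))) + 2340/8153 = 25093/(4316/1655) + 2340/8153 = 25093*(1655/4316) + 2340/8153 = 41528915/4316 + 2340/8153 = 338595343435/35188348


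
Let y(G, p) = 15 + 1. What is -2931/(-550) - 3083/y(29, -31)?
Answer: -824377/4400 ≈ -187.36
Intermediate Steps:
y(G, p) = 16
-2931/(-550) - 3083/y(29, -31) = -2931/(-550) - 3083/16 = -2931*(-1/550) - 3083*1/16 = 2931/550 - 3083/16 = -824377/4400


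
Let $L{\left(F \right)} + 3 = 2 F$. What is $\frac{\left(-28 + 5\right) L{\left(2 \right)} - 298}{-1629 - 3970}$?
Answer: $\frac{321}{5599} \approx 0.057332$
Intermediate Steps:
$L{\left(F \right)} = -3 + 2 F$
$\frac{\left(-28 + 5\right) L{\left(2 \right)} - 298}{-1629 - 3970} = \frac{\left(-28 + 5\right) \left(-3 + 2 \cdot 2\right) - 298}{-1629 - 3970} = \frac{- 23 \left(-3 + 4\right) - 298}{-5599} = \left(\left(-23\right) 1 - 298\right) \left(- \frac{1}{5599}\right) = \left(-23 - 298\right) \left(- \frac{1}{5599}\right) = \left(-321\right) \left(- \frac{1}{5599}\right) = \frac{321}{5599}$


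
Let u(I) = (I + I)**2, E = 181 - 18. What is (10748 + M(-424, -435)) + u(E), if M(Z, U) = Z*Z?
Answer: 296800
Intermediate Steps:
M(Z, U) = Z**2
E = 163
u(I) = 4*I**2 (u(I) = (2*I)**2 = 4*I**2)
(10748 + M(-424, -435)) + u(E) = (10748 + (-424)**2) + 4*163**2 = (10748 + 179776) + 4*26569 = 190524 + 106276 = 296800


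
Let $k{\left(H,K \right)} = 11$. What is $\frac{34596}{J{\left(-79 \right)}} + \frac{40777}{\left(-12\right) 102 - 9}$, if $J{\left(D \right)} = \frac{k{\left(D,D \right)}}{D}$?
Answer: $- \frac{3370341119}{13563} \approx -2.485 \cdot 10^{5}$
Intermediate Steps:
$J{\left(D \right)} = \frac{11}{D}$
$\frac{34596}{J{\left(-79 \right)}} + \frac{40777}{\left(-12\right) 102 - 9} = \frac{34596}{11 \frac{1}{-79}} + \frac{40777}{\left(-12\right) 102 - 9} = \frac{34596}{11 \left(- \frac{1}{79}\right)} + \frac{40777}{-1224 - 9} = \frac{34596}{- \frac{11}{79}} + \frac{40777}{-1233} = 34596 \left(- \frac{79}{11}\right) + 40777 \left(- \frac{1}{1233}\right) = - \frac{2733084}{11} - \frac{40777}{1233} = - \frac{3370341119}{13563}$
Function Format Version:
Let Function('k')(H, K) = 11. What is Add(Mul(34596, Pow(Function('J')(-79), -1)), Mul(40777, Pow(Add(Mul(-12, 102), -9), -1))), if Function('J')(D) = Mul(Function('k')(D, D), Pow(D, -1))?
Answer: Rational(-3370341119, 13563) ≈ -2.4850e+5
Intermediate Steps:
Function('J')(D) = Mul(11, Pow(D, -1))
Add(Mul(34596, Pow(Function('J')(-79), -1)), Mul(40777, Pow(Add(Mul(-12, 102), -9), -1))) = Add(Mul(34596, Pow(Mul(11, Pow(-79, -1)), -1)), Mul(40777, Pow(Add(Mul(-12, 102), -9), -1))) = Add(Mul(34596, Pow(Mul(11, Rational(-1, 79)), -1)), Mul(40777, Pow(Add(-1224, -9), -1))) = Add(Mul(34596, Pow(Rational(-11, 79), -1)), Mul(40777, Pow(-1233, -1))) = Add(Mul(34596, Rational(-79, 11)), Mul(40777, Rational(-1, 1233))) = Add(Rational(-2733084, 11), Rational(-40777, 1233)) = Rational(-3370341119, 13563)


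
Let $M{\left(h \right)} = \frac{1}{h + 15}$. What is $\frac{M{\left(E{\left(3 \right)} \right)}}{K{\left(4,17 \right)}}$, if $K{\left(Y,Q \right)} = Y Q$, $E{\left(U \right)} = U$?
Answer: $\frac{1}{1224} \approx 0.00081699$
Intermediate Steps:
$K{\left(Y,Q \right)} = Q Y$
$M{\left(h \right)} = \frac{1}{15 + h}$
$\frac{M{\left(E{\left(3 \right)} \right)}}{K{\left(4,17 \right)}} = \frac{1}{17 \cdot 4 \left(15 + 3\right)} = \frac{1}{68 \cdot 18} = \frac{1}{68} \cdot \frac{1}{18} = \frac{1}{1224}$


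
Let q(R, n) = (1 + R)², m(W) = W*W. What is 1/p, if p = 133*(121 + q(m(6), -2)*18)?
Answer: 1/3293479 ≈ 3.0363e-7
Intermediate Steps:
m(W) = W²
p = 3293479 (p = 133*(121 + (1 + 6²)²*18) = 133*(121 + (1 + 36)²*18) = 133*(121 + 37²*18) = 133*(121 + 1369*18) = 133*(121 + 24642) = 133*24763 = 3293479)
1/p = 1/3293479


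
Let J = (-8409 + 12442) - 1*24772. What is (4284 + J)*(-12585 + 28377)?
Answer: -259857360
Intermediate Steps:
J = -20739 (J = 4033 - 24772 = -20739)
(4284 + J)*(-12585 + 28377) = (4284 - 20739)*(-12585 + 28377) = -16455*15792 = -259857360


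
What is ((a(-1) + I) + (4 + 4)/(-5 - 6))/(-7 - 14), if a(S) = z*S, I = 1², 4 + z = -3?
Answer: -80/231 ≈ -0.34632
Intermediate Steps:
z = -7 (z = -4 - 3 = -7)
I = 1
a(S) = -7*S
((a(-1) + I) + (4 + 4)/(-5 - 6))/(-7 - 14) = ((-7*(-1) + 1) + (4 + 4)/(-5 - 6))/(-7 - 14) = ((7 + 1) + 8/(-11))/(-21) = (8 + 8*(-1/11))*(-1/21) = (8 - 8/11)*(-1/21) = (80/11)*(-1/21) = -80/231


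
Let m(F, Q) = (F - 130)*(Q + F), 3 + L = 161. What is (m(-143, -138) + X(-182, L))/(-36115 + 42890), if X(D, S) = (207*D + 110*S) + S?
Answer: 56577/6775 ≈ 8.3508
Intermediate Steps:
L = 158 (L = -3 + 161 = 158)
X(D, S) = 111*S + 207*D (X(D, S) = (110*S + 207*D) + S = 111*S + 207*D)
m(F, Q) = (-130 + F)*(F + Q)
(m(-143, -138) + X(-182, L))/(-36115 + 42890) = (((-143)**2 - 130*(-143) - 130*(-138) - 143*(-138)) + (111*158 + 207*(-182)))/(-36115 + 42890) = ((20449 + 18590 + 17940 + 19734) + (17538 - 37674))/6775 = (76713 - 20136)*(1/6775) = 56577*(1/6775) = 56577/6775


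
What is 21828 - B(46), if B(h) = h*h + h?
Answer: 19666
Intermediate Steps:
B(h) = h + h**2 (B(h) = h**2 + h = h + h**2)
21828 - B(46) = 21828 - 46*(1 + 46) = 21828 - 46*47 = 21828 - 1*2162 = 21828 - 2162 = 19666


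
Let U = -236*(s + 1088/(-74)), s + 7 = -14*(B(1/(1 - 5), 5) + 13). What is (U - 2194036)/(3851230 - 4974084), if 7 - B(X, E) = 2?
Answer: 39394680/20772799 ≈ 1.8965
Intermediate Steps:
B(X, E) = 5 (B(X, E) = 7 - 1*2 = 7 - 2 = 5)
s = -259 (s = -7 - 14*(5 + 13) = -7 - 14*18 = -7 - 252 = -259)
U = 2389972/37 (U = -236*(-259 + 1088/(-74)) = -236*(-259 + 1088*(-1/74)) = -236*(-259 - 544/37) = -236*(-10127/37) = 2389972/37 ≈ 64594.)
(U - 2194036)/(3851230 - 4974084) = (2389972/37 - 2194036)/(3851230 - 4974084) = -78789360/37/(-1122854) = -78789360/37*(-1/1122854) = 39394680/20772799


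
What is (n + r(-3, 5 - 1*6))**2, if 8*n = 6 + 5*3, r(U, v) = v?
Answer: 169/64 ≈ 2.6406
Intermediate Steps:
n = 21/8 (n = (6 + 5*3)/8 = (6 + 15)/8 = (1/8)*21 = 21/8 ≈ 2.6250)
(n + r(-3, 5 - 1*6))**2 = (21/8 + (5 - 1*6))**2 = (21/8 + (5 - 6))**2 = (21/8 - 1)**2 = (13/8)**2 = 169/64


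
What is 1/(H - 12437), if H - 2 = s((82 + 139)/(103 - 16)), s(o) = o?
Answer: -87/1081624 ≈ -8.0435e-5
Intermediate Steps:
H = 395/87 (H = 2 + (82 + 139)/(103 - 16) = 2 + 221/87 = 395/87 ≈ 4.5402)
1/(H - 12437) = 1/(395/87 - 12437) = 1/(-1081624/87) = -87/1081624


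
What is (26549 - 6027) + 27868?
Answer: 48390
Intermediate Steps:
(26549 - 6027) + 27868 = 20522 + 27868 = 48390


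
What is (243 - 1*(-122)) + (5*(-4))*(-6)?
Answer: 485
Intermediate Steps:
(243 - 1*(-122)) + (5*(-4))*(-6) = (243 + 122) - 20*(-6) = 365 + 120 = 485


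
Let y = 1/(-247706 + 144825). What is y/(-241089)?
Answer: 1/24803477409 ≈ 4.0317e-11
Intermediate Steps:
y = -1/102881 (y = 1/(-102881) = -1/102881 ≈ -9.7200e-6)
y/(-241089) = -1/102881/(-241089) = -1/102881*(-1/241089) = 1/24803477409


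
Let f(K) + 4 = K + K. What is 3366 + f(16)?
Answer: 3394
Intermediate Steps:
f(K) = -4 + 2*K (f(K) = -4 + (K + K) = -4 + 2*K)
3366 + f(16) = 3366 + (-4 + 2*16) = 3366 + (-4 + 32) = 3366 + 28 = 3394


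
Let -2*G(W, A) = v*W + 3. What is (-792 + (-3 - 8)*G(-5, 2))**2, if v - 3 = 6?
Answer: 1046529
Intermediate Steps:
v = 9 (v = 3 + 6 = 9)
G(W, A) = -3/2 - 9*W/2 (G(W, A) = -(9*W + 3)/2 = -(3 + 9*W)/2 = -3/2 - 9*W/2)
(-792 + (-3 - 8)*G(-5, 2))**2 = (-792 + (-3 - 8)*(-3/2 - 9/2*(-5)))**2 = (-792 - 11*(-3/2 + 45/2))**2 = (-792 - 11*21)**2 = (-792 - 231)**2 = (-1023)**2 = 1046529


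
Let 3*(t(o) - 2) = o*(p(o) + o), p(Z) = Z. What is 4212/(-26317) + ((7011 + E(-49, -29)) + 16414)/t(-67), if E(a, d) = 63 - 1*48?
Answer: 226596354/29553991 ≈ 7.6672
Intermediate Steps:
E(a, d) = 15 (E(a, d) = 63 - 48 = 15)
t(o) = 2 + 2*o²/3 (t(o) = 2 + (o*(o + o))/3 = 2 + (o*(2*o))/3 = 2 + (2*o²)/3 = 2 + 2*o²/3)
4212/(-26317) + ((7011 + E(-49, -29)) + 16414)/t(-67) = 4212/(-26317) + ((7011 + 15) + 16414)/(2 + (⅔)*(-67)²) = 4212*(-1/26317) + (7026 + 16414)/(2 + (⅔)*4489) = -4212/26317 + 23440/(2 + 8978/3) = -4212/26317 + 23440/(8984/3) = -4212/26317 + 23440*(3/8984) = -4212/26317 + 8790/1123 = 226596354/29553991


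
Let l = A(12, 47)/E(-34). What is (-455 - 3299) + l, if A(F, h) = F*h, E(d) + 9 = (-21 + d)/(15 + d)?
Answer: -111545/29 ≈ -3846.4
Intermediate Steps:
E(d) = -9 + (-21 + d)/(15 + d)
l = -2679/29 (l = (12*47)/((4*(-39 - 2*(-34))/(15 - 34))) = 564/((4*(-39 + 68)/(-19))) = 564/((4*(-1/19)*29)) = 564/(-116/19) = 564*(-19/116) = -2679/29 ≈ -92.379)
(-455 - 3299) + l = (-455 - 3299) - 2679/29 = -3754 - 2679/29 = -111545/29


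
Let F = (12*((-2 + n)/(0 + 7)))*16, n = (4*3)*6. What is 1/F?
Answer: 1/1920 ≈ 0.00052083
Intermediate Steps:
n = 72 (n = 12*6 = 72)
F = 1920 (F = (12*((-2 + 72)/(0 + 7)))*16 = (12*(70/7))*16 = (12*(70*(⅐)))*16 = (12*10)*16 = 120*16 = 1920)
1/F = 1/1920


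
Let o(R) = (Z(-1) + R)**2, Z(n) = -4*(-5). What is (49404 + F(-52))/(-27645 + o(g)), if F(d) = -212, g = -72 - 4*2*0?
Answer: -49192/24941 ≈ -1.9723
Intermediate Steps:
g = -72 (g = -72 - 4*0 = -72 - 1*0 = -72 + 0 = -72)
Z(n) = 20
o(R) = (20 + R)**2
(49404 + F(-52))/(-27645 + o(g)) = (49404 - 212)/(-27645 + (20 - 72)**2) = 49192/(-27645 + (-52)**2) = 49192/(-27645 + 2704) = 49192/(-24941) = 49192*(-1/24941) = -49192/24941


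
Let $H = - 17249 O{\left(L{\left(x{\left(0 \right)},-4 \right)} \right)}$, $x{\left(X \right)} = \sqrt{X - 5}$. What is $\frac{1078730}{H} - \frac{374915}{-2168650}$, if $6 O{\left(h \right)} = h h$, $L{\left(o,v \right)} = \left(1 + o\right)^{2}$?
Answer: $\frac{- 703109726117 i + 5173527068 \sqrt{5}}{7481408770 \left(- i + 4 \sqrt{5}\right)} \approx 1.331 - 10.359 i$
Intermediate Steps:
$x{\left(X \right)} = \sqrt{-5 + X}$
$O{\left(h \right)} = \frac{h^{2}}{6}$ ($O{\left(h \right)} = \frac{h h}{6} = \frac{h^{2}}{6}$)
$H = - \frac{17249 \left(1 + i \sqrt{5}\right)^{4}}{6}$ ($H = - 17249 \frac{\left(\left(1 + \sqrt{-5 + 0}\right)^{2}\right)^{2}}{6} = - 17249 \frac{\left(\left(1 + \sqrt{-5}\right)^{2}\right)^{2}}{6} = - 17249 \frac{\left(\left(1 + i \sqrt{5}\right)^{2}\right)^{2}}{6} = - 17249 \frac{\left(1 + i \sqrt{5}\right)^{4}}{6} = - \frac{17249 \left(1 + i \sqrt{5}\right)^{4}}{6} \approx 11499.0 + 1.0285 \cdot 10^{5} i$)
$\frac{1078730}{H} - \frac{374915}{-2168650} = \frac{1078730}{\frac{34498}{3} + \frac{137992 i \sqrt{5}}{3}} - \frac{374915}{-2168650} = \frac{1078730}{\frac{34498}{3} + \frac{137992 i \sqrt{5}}{3}} - - \frac{74983}{433730} = \frac{1078730}{\frac{34498}{3} + \frac{137992 i \sqrt{5}}{3}} + \frac{74983}{433730} = \frac{74983}{433730} + \frac{1078730}{\frac{34498}{3} + \frac{137992 i \sqrt{5}}{3}}$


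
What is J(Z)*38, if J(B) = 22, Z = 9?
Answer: 836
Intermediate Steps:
J(Z)*38 = 22*38 = 836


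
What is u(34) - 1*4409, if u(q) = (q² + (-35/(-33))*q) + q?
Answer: -105037/33 ≈ -3182.9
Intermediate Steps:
u(q) = q² + 68*q/33 (u(q) = (q² + (-35*(-1/33))*q) + q = (q² + 35*q/33) + q = q² + 68*q/33)
u(34) - 1*4409 = (1/33)*34*(68 + 33*34) - 1*4409 = (1/33)*34*(68 + 1122) - 4409 = (1/33)*34*1190 - 4409 = 40460/33 - 4409 = -105037/33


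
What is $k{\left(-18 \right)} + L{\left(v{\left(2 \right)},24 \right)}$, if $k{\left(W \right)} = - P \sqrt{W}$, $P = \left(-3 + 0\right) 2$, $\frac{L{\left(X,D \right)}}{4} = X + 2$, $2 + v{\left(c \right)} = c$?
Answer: $8 + 18 i \sqrt{2} \approx 8.0 + 25.456 i$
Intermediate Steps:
$v{\left(c \right)} = -2 + c$
$L{\left(X,D \right)} = 8 + 4 X$ ($L{\left(X,D \right)} = 4 \left(X + 2\right) = 4 \left(2 + X\right) = 8 + 4 X$)
$P = -6$ ($P = \left(-3\right) 2 = -6$)
$k{\left(W \right)} = 6 \sqrt{W}$ ($k{\left(W \right)} = - \left(-6\right) \sqrt{W} = 6 \sqrt{W}$)
$k{\left(-18 \right)} + L{\left(v{\left(2 \right)},24 \right)} = 6 \sqrt{-18} + \left(8 + 4 \left(-2 + 2\right)\right) = 6 \cdot 3 i \sqrt{2} + \left(8 + 4 \cdot 0\right) = 18 i \sqrt{2} + \left(8 + 0\right) = 18 i \sqrt{2} + 8 = 8 + 18 i \sqrt{2}$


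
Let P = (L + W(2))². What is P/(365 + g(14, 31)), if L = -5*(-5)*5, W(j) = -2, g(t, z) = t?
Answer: 15129/379 ≈ 39.918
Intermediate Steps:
L = 125 (L = 25*5 = 125)
P = 15129 (P = (125 - 2)² = 123² = 15129)
P/(365 + g(14, 31)) = 15129/(365 + 14) = 15129/379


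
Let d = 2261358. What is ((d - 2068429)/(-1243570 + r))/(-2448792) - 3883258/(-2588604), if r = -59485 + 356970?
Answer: 749716516065350473/499765677330772440 ≈ 1.5001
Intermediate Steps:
r = 297485
((d - 2068429)/(-1243570 + r))/(-2448792) - 3883258/(-2588604) = ((2261358 - 2068429)/(-1243570 + 297485))/(-2448792) - 3883258/(-2588604) = (192929/(-946085))*(-1/2448792) - 3883258*(-1/2588604) = (192929*(-1/946085))*(-1/2448792) + 1941629/1294302 = -192929/946085*(-1/2448792) + 1941629/1294302 = 192929/2316765379320 + 1941629/1294302 = 749716516065350473/499765677330772440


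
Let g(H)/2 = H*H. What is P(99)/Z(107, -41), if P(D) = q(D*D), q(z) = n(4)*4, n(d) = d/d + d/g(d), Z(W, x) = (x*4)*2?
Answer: -9/656 ≈ -0.013720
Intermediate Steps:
g(H) = 2*H**2 (g(H) = 2*(H*H) = 2*H**2)
Z(W, x) = 8*x (Z(W, x) = (4*x)*2 = 8*x)
n(d) = 1 + 1/(2*d) (n(d) = d/d + d/((2*d**2)) = 1 + d*(1/(2*d**2)) = 1 + 1/(2*d))
q(z) = 9/2 (q(z) = ((1/2 + 4)/4)*4 = ((1/4)*(9/2))*4 = (9/8)*4 = 9/2)
P(D) = 9/2
P(99)/Z(107, -41) = 9/(2*((8*(-41)))) = (9/2)/(-328) = (9/2)*(-1/328) = -9/656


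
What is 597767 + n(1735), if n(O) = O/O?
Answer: 597768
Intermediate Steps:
n(O) = 1
597767 + n(1735) = 597767 + 1 = 597768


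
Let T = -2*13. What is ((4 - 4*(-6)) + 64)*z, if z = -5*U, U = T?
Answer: 11960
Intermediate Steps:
T = -26
U = -26
z = 130 (z = -5*(-26) = 130)
((4 - 4*(-6)) + 64)*z = ((4 - 4*(-6)) + 64)*130 = ((4 + 24) + 64)*130 = (28 + 64)*130 = 92*130 = 11960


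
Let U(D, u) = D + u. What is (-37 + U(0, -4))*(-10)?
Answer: 410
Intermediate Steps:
(-37 + U(0, -4))*(-10) = (-37 + (0 - 4))*(-10) = (-37 - 4)*(-10) = -41*(-10) = 410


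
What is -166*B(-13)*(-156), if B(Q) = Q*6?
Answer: -2019888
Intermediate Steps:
B(Q) = 6*Q
-166*B(-13)*(-156) = -996*(-13)*(-156) = -166*(-78)*(-156) = 12948*(-156) = -2019888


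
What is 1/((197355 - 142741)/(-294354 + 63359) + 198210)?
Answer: 230995/45785464336 ≈ 5.0452e-6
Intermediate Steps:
1/((197355 - 142741)/(-294354 + 63359) + 198210) = 1/(54614/(-230995) + 198210) = 1/(54614*(-1/230995) + 198210) = 1/(-54614/230995 + 198210) = 1/(45785464336/230995) = 230995/45785464336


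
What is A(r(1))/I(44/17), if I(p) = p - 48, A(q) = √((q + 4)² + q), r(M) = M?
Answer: -17*√26/772 ≈ -0.11228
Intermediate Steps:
A(q) = √(q + (4 + q)²) (A(q) = √((4 + q)² + q) = √(q + (4 + q)²))
I(p) = -48 + p
A(r(1))/I(44/17) = √(1 + (4 + 1)²)/(-48 + 44/17) = √(1 + 5²)/(-48 + 44*(1/17)) = √(1 + 25)/(-48 + 44/17) = √26/(-772/17) = √26*(-17/772) = -17*√26/772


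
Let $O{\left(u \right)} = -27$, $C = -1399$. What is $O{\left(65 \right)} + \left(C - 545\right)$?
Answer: $-1971$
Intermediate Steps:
$O{\left(65 \right)} + \left(C - 545\right) = -27 - 1944 = -1971$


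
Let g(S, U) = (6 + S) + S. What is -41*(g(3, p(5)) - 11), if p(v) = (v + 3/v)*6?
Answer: -41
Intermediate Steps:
p(v) = 6*v + 18/v
g(S, U) = 6 + 2*S
-41*(g(3, p(5)) - 11) = -41*((6 + 2*3) - 11) = -41*((6 + 6) - 11) = -41*(12 - 11) = -41*1 = -41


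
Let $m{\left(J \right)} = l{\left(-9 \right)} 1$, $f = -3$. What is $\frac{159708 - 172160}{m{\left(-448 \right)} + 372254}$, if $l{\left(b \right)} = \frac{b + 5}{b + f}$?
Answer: $- \frac{37356}{1116763} \approx -0.03345$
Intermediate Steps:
$l{\left(b \right)} = \frac{5 + b}{-3 + b}$ ($l{\left(b \right)} = \frac{b + 5}{b - 3} = \frac{5 + b}{-3 + b}$)
$m{\left(J \right)} = \frac{1}{3}$ ($m{\left(J \right)} = \frac{5 - 9}{-3 - 9} \cdot 1 = \frac{1}{-12} \left(-4\right) 1 = \left(- \frac{1}{12}\right) \left(-4\right) 1 = \frac{1}{3} \cdot 1 = \frac{1}{3}$)
$\frac{159708 - 172160}{m{\left(-448 \right)} + 372254} = \frac{159708 - 172160}{\frac{1}{3} + 372254} = - \frac{12452}{\frac{1116763}{3}} = \left(-12452\right) \frac{3}{1116763} = - \frac{37356}{1116763}$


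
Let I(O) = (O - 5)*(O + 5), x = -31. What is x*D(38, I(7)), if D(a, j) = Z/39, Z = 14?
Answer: -434/39 ≈ -11.128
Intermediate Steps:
I(O) = (-5 + O)*(5 + O)
D(a, j) = 14/39
x*D(38, I(7)) = -31*14/39 = -434/39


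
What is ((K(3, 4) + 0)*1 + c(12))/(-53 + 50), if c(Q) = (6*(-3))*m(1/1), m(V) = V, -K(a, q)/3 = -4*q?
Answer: -10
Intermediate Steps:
K(a, q) = 12*q (K(a, q) = -(-12)*q = 12*q)
c(Q) = -18 (c(Q) = (6*(-3))/1 = -18*1 = -18)
((K(3, 4) + 0)*1 + c(12))/(-53 + 50) = ((12*4 + 0)*1 - 18)/(-53 + 50) = ((48 + 0)*1 - 18)/(-3) = -(48*1 - 18)/3 = -(48 - 18)/3 = -1/3*30 = -10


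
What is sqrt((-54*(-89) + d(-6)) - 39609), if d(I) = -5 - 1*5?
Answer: I*sqrt(34813) ≈ 186.58*I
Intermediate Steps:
d(I) = -10 (d(I) = -5 - 5 = -10)
sqrt((-54*(-89) + d(-6)) - 39609) = sqrt((-54*(-89) - 10) - 39609) = sqrt((4806 - 10) - 39609) = sqrt(4796 - 39609) = sqrt(-34813) = I*sqrt(34813)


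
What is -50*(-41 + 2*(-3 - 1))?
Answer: 2450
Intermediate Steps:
-50*(-41 + 2*(-3 - 1)) = -50*(-41 + 2*(-4)) = -50*(-41 - 8) = -50*(-49) = 2450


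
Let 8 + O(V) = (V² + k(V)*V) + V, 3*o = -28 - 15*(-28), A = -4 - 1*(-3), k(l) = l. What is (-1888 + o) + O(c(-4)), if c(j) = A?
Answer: -5293/3 ≈ -1764.3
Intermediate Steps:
A = -1 (A = -4 + 3 = -1)
o = 392/3 (o = (-28 - 15*(-28))/3 = (-28 + 420)/3 = (⅓)*392 = 392/3 ≈ 130.67)
c(j) = -1
O(V) = -8 + V + 2*V² (O(V) = -8 + ((V² + V*V) + V) = -8 + ((V² + V²) + V) = -8 + (2*V² + V) = -8 + (V + 2*V²) = -8 + V + 2*V²)
(-1888 + o) + O(c(-4)) = (-1888 + 392/3) + (-8 - 1 + 2*(-1)²) = -5272/3 + (-8 - 1 + 2*1) = -5272/3 + (-8 - 1 + 2) = -5272/3 - 7 = -5293/3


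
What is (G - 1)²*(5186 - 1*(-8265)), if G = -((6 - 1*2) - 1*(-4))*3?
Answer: 8406875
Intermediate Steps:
G = -24 (G = -((6 - 2) + 4)*3 = -(4 + 4)*3 = -1*8*3 = -8*3 = -24)
(G - 1)²*(5186 - 1*(-8265)) = (-24 - 1)²*(5186 - 1*(-8265)) = (-25)²*(5186 + 8265) = 625*13451 = 8406875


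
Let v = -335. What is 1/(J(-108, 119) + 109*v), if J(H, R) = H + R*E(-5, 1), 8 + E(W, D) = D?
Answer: -1/37456 ≈ -2.6698e-5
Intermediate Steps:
E(W, D) = -8 + D
J(H, R) = H - 7*R (J(H, R) = H + R*(-8 + 1) = H + R*(-7) = H - 7*R)
1/(J(-108, 119) + 109*v) = 1/((-108 - 7*119) + 109*(-335)) = 1/((-108 - 833) - 36515) = 1/(-941 - 36515) = 1/(-37456) = -1/37456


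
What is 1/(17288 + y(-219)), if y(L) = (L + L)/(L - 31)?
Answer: 125/2161219 ≈ 5.7838e-5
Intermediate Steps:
y(L) = 2*L/(-31 + L) (y(L) = (2*L)/(-31 + L) = 2*L/(-31 + L))
1/(17288 + y(-219)) = 1/(17288 + 2*(-219)/(-31 - 219)) = 1/(17288 + 2*(-219)/(-250)) = 1/(17288 + 2*(-219)*(-1/250)) = 1/(17288 + 219/125) = 1/(2161219/125) = 125/2161219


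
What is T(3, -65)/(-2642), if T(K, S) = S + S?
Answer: 65/1321 ≈ 0.049205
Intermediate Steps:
T(K, S) = 2*S
T(3, -65)/(-2642) = (2*(-65))/(-2642) = -130*(-1/2642) = 65/1321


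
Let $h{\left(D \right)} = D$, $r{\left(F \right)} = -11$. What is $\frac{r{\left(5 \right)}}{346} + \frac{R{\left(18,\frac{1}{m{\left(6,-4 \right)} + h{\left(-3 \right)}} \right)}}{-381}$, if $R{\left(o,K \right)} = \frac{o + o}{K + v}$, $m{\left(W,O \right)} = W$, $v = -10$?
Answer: $- \frac{28057}{1274318} \approx -0.022017$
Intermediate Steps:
$R{\left(o,K \right)} = \frac{2 o}{-10 + K}$ ($R{\left(o,K \right)} = \frac{o + o}{K - 10} = \frac{2 o}{-10 + K}$)
$\frac{r{\left(5 \right)}}{346} + \frac{R{\left(18,\frac{1}{m{\left(6,-4 \right)} + h{\left(-3 \right)}} \right)}}{-381} = - \frac{11}{346} + \frac{2 \cdot 18 \frac{1}{-10 + \frac{1}{6 - 3}}}{-381} = \left(-11\right) \frac{1}{346} + 2 \cdot 18 \frac{1}{-10 + \frac{1}{3}} \left(- \frac{1}{381}\right) = - \frac{11}{346} + 2 \cdot 18 \frac{1}{-10 + \frac{1}{3}} \left(- \frac{1}{381}\right) = - \frac{11}{346} + 2 \cdot 18 \frac{1}{- \frac{29}{3}} \left(- \frac{1}{381}\right) = - \frac{11}{346} + 2 \cdot 18 \left(- \frac{3}{29}\right) \left(- \frac{1}{381}\right) = - \frac{11}{346} - - \frac{36}{3683} = - \frac{11}{346} + \frac{36}{3683} = - \frac{28057}{1274318}$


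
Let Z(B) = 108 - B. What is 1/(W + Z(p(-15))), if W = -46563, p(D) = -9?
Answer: -1/46446 ≈ -2.1530e-5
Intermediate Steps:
1/(W + Z(p(-15))) = 1/(-46563 + (108 - 1*(-9))) = 1/(-46563 + (108 + 9)) = 1/(-46563 + 117) = 1/(-46446) = -1/46446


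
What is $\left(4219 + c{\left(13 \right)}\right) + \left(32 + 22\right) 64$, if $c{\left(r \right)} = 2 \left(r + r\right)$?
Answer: $7727$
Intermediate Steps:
$c{\left(r \right)} = 4 r$ ($c{\left(r \right)} = 2 \cdot 2 r = 4 r$)
$\left(4219 + c{\left(13 \right)}\right) + \left(32 + 22\right) 64 = \left(4219 + 4 \cdot 13\right) + \left(32 + 22\right) 64 = \left(4219 + 52\right) + 54 \cdot 64 = 4271 + 3456 = 7727$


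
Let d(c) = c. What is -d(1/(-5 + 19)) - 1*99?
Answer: -1387/14 ≈ -99.071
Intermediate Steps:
-d(1/(-5 + 19)) - 1*99 = -1/(-5 + 19) - 1*99 = -1/14 - 99 = -1387/14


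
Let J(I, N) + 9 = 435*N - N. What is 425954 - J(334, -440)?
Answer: 616923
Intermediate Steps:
J(I, N) = -9 + 434*N (J(I, N) = -9 + (435*N - N) = -9 + 434*N)
425954 - J(334, -440) = 425954 - (-9 + 434*(-440)) = 425954 - (-9 - 190960) = 425954 - 1*(-190969) = 425954 + 190969 = 616923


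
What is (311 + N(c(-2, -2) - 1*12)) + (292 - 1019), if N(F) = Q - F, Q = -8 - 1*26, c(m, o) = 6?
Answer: -444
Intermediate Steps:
Q = -34 (Q = -8 - 26 = -34)
N(F) = -34 - F
(311 + N(c(-2, -2) - 1*12)) + (292 - 1019) = (311 + (-34 - (6 - 1*12))) + (292 - 1019) = (311 + (-34 - (6 - 12))) - 727 = (311 + (-34 - 1*(-6))) - 727 = (311 + (-34 + 6)) - 727 = (311 - 28) - 727 = 283 - 727 = -444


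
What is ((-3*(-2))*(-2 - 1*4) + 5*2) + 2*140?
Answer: 254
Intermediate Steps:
((-3*(-2))*(-2 - 1*4) + 5*2) + 2*140 = (6*(-2 - 4) + 10) + 280 = (6*(-6) + 10) + 280 = (-36 + 10) + 280 = -26 + 280 = 254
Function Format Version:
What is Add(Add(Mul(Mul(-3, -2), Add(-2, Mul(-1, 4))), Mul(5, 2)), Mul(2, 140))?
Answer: 254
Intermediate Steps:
Add(Add(Mul(Mul(-3, -2), Add(-2, Mul(-1, 4))), Mul(5, 2)), Mul(2, 140)) = Add(Add(Mul(6, Add(-2, -4)), 10), 280) = Add(Add(Mul(6, -6), 10), 280) = Add(Add(-36, 10), 280) = Add(-26, 280) = 254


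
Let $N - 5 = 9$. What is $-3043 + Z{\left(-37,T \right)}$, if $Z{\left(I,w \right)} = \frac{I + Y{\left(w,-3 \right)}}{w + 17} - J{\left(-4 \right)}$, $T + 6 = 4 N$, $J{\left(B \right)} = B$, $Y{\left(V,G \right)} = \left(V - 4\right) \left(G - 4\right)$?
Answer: $- \frac{203972}{67} \approx -3044.4$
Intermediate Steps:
$N = 14$ ($N = 5 + 9 = 14$)
$Y{\left(V,G \right)} = \left(-4 + G\right) \left(-4 + V\right)$ ($Y{\left(V,G \right)} = \left(-4 + V\right) \left(-4 + G\right) = \left(-4 + G\right) \left(-4 + V\right)$)
$T = 50$ ($T = -6 + 4 \cdot 14 = -6 + 56 = 50$)
$Z{\left(I,w \right)} = 4 + \frac{28 + I - 7 w}{17 + w}$ ($Z{\left(I,w \right)} = \frac{I - \left(-28 + 7 w\right)}{w + 17} - -4 = \frac{I + \left(16 + 12 - 4 w - 3 w\right)}{17 + w} + 4 = \frac{I - \left(-28 + 7 w\right)}{17 + w} + 4 = \frac{28 + I - 7 w}{17 + w} + 4 = 4 + \frac{28 + I - 7 w}{17 + w}$)
$-3043 + Z{\left(-37,T \right)} = -3043 + \frac{96 - 37 - 150}{17 + 50} = -3043 + \frac{96 - 37 - 150}{67} = -3043 + \frac{1}{67} \left(-91\right) = -3043 - \frac{91}{67} = - \frac{203972}{67}$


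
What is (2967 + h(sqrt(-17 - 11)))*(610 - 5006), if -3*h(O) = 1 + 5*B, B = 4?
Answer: -13012160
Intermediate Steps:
h(O) = -7 (h(O) = -(1 + 5*4)/3 = -(1 + 20)/3 = -1/3*21 = -7)
(2967 + h(sqrt(-17 - 11)))*(610 - 5006) = (2967 - 7)*(610 - 5006) = 2960*(-4396) = -13012160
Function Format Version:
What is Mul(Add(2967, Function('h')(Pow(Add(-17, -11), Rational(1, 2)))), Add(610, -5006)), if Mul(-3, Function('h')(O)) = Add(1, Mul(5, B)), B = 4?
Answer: -13012160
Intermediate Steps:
Function('h')(O) = -7 (Function('h')(O) = Mul(Rational(-1, 3), Add(1, Mul(5, 4))) = Mul(Rational(-1, 3), Add(1, 20)) = Mul(Rational(-1, 3), 21) = -7)
Mul(Add(2967, Function('h')(Pow(Add(-17, -11), Rational(1, 2)))), Add(610, -5006)) = Mul(Add(2967, -7), Add(610, -5006)) = Mul(2960, -4396) = -13012160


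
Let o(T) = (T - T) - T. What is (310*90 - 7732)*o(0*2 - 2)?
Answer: 40336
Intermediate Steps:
o(T) = -T (o(T) = 0 - T = -T)
(310*90 - 7732)*o(0*2 - 2) = (310*90 - 7732)*(-(0*2 - 2)) = (27900 - 7732)*(-(0 - 2)) = 20168*(-1*(-2)) = 20168*2 = 40336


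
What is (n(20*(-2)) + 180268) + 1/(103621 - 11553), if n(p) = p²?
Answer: 16744223025/92068 ≈ 1.8187e+5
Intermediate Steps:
(n(20*(-2)) + 180268) + 1/(103621 - 11553) = ((20*(-2))² + 180268) + 1/(103621 - 11553) = ((-40)² + 180268) + 1/92068 = (1600 + 180268) + 1/92068 = 181868 + 1/92068 = 16744223025/92068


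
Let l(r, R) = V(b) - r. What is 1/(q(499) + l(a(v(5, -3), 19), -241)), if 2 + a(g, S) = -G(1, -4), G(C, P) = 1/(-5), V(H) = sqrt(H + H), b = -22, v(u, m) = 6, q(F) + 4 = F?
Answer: 3105/1542839 - 25*I*sqrt(11)/3085678 ≈ 0.0020125 - 2.6871e-5*I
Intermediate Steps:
q(F) = -4 + F
V(H) = sqrt(2)*sqrt(H) (V(H) = sqrt(2*H) = sqrt(2)*sqrt(H))
G(C, P) = -1/5
a(g, S) = -9/5 (a(g, S) = -2 - 1*(-1/5) = -2 + 1/5 = -9/5)
l(r, R) = -r + 2*I*sqrt(11) (l(r, R) = sqrt(2)*sqrt(-22) - r = sqrt(2)*(I*sqrt(22)) - r = 2*I*sqrt(11) - r = -r + 2*I*sqrt(11))
1/(q(499) + l(a(v(5, -3), 19), -241)) = 1/((-4 + 499) + (-1*(-9/5) + 2*I*sqrt(11))) = 1/(495 + (9/5 + 2*I*sqrt(11))) = 1/(2484/5 + 2*I*sqrt(11))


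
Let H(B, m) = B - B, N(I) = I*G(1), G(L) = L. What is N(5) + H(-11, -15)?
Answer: 5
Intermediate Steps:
N(I) = I (N(I) = I*1 = I)
H(B, m) = 0
N(5) + H(-11, -15) = 5 + 0 = 5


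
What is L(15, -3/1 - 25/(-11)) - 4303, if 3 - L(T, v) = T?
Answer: -4315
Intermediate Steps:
L(T, v) = 3 - T
L(15, -3/1 - 25/(-11)) - 4303 = (3 - 1*15) - 4303 = (3 - 15) - 4303 = -12 - 4303 = -4315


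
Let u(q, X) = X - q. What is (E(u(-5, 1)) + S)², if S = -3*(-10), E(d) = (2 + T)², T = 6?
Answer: 8836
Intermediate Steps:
E(d) = 64 (E(d) = (2 + 6)² = 8² = 64)
S = 30
(E(u(-5, 1)) + S)² = (64 + 30)² = 94² = 8836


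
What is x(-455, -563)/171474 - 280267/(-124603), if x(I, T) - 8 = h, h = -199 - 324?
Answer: 47994333013/21366174822 ≈ 2.2463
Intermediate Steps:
h = -523
x(I, T) = -515 (x(I, T) = 8 - 523 = -515)
x(-455, -563)/171474 - 280267/(-124603) = -515/171474 - 280267/(-124603) = -515*1/171474 - 280267*(-1/124603) = -515/171474 + 280267/124603 = 47994333013/21366174822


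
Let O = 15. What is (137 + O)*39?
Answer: 5928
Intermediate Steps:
(137 + O)*39 = (137 + 15)*39 = 152*39 = 5928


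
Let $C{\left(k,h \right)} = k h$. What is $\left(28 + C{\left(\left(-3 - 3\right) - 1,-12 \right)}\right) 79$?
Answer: $8848$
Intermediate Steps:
$C{\left(k,h \right)} = h k$
$\left(28 + C{\left(\left(-3 - 3\right) - 1,-12 \right)}\right) 79 = \left(28 - 12 \left(\left(-3 - 3\right) - 1\right)\right) 79 = \left(28 - 12 \left(-6 - 1\right)\right) 79 = \left(28 - -84\right) 79 = \left(28 + 84\right) 79 = 112 \cdot 79 = 8848$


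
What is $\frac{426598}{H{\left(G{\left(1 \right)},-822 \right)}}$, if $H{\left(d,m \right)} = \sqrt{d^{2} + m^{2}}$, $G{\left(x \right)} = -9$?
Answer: $\frac{426598 \sqrt{75085}}{225255} \approx 518.94$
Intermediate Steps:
$\frac{426598}{H{\left(G{\left(1 \right)},-822 \right)}} = \frac{426598}{\sqrt{\left(-9\right)^{2} + \left(-822\right)^{2}}} = \frac{426598}{\sqrt{81 + 675684}} = \frac{426598}{\sqrt{675765}} = \frac{426598}{3 \sqrt{75085}} = 426598 \frac{\sqrt{75085}}{225255} = \frac{426598 \sqrt{75085}}{225255}$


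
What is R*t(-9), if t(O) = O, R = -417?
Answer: 3753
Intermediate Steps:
R*t(-9) = -417*(-9) = 3753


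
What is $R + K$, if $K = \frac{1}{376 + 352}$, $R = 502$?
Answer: $\frac{365457}{728} \approx 502.0$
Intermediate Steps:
$K = \frac{1}{728} \approx 0.0013736$
$R + K = 502 + \frac{1}{728} = \frac{365457}{728}$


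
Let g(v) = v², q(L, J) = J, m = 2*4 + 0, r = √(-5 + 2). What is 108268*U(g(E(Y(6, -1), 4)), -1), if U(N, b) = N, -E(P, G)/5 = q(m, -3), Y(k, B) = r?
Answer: 24360300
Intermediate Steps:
r = I*√3 (r = √(-3) = I*√3 ≈ 1.732*I)
Y(k, B) = I*√3
m = 8 (m = 8 + 0 = 8)
E(P, G) = 15 (E(P, G) = -5*(-3) = 15)
108268*U(g(E(Y(6, -1), 4)), -1) = 108268*15² = 108268*225 = 24360300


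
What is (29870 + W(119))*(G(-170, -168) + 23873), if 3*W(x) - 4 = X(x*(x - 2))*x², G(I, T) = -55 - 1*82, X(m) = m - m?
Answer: 709025968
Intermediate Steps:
X(m) = 0
G(I, T) = -137 (G(I, T) = -55 - 82 = -137)
W(x) = 4/3 (W(x) = 4/3 + (0*x²)/3 = 4/3 + (⅓)*0 = 4/3 + 0 = 4/3)
(29870 + W(119))*(G(-170, -168) + 23873) = (29870 + 4/3)*(-137 + 23873) = (89614/3)*23736 = 709025968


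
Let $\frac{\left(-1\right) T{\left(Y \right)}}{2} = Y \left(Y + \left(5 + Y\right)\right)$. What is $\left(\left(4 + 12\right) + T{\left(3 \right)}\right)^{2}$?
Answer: $2500$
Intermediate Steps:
$T{\left(Y \right)} = - 2 Y \left(5 + 2 Y\right)$ ($T{\left(Y \right)} = - 2 Y \left(Y + \left(5 + Y\right)\right) = - 2 Y \left(5 + 2 Y\right)$)
$\left(\left(4 + 12\right) + T{\left(3 \right)}\right)^{2} = \left(\left(4 + 12\right) - 6 \left(5 + 2 \cdot 3\right)\right)^{2} = \left(16 - 6 \left(5 + 6\right)\right)^{2} = \left(16 - 6 \cdot 11\right)^{2} = \left(16 - 66\right)^{2} = \left(-50\right)^{2} = 2500$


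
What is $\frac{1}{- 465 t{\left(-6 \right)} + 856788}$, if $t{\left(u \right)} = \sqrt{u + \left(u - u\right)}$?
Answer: $\frac{142798}{122347829049} + \frac{155 i \sqrt{6}}{244695658098} \approx 1.1671 \cdot 10^{-6} + 1.5516 \cdot 10^{-9} i$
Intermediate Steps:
$t{\left(u \right)} = \sqrt{u}$ ($t{\left(u \right)} = \sqrt{u + 0} = \sqrt{u}$)
$\frac{1}{- 465 t{\left(-6 \right)} + 856788} = \frac{1}{- 465 \sqrt{-6} + 856788} = \frac{1}{- 465 i \sqrt{6} + 856788} = \frac{1}{856788 - 465 i \sqrt{6}}$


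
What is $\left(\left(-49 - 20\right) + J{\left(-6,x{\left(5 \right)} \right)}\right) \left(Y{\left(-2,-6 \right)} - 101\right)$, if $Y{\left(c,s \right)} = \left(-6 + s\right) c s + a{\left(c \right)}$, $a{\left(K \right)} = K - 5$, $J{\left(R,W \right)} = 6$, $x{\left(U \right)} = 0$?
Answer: $15876$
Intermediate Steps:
$a{\left(K \right)} = -5 + K$
$Y{\left(c,s \right)} = -5 + c + c s \left(-6 + s\right)$ ($Y{\left(c,s \right)} = \left(-6 + s\right) c s + \left(-5 + c\right) = c \left(-6 + s\right) s + \left(-5 + c\right) = c s \left(-6 + s\right) + \left(-5 + c\right) = -5 + c + c s \left(-6 + s\right)$)
$\left(\left(-49 - 20\right) + J{\left(-6,x{\left(5 \right)} \right)}\right) \left(Y{\left(-2,-6 \right)} - 101\right) = \left(\left(-49 - 20\right) + 6\right) \left(\left(-5 - 2 - 2 \left(-6\right)^{2} - \left(-12\right) \left(-6\right)\right) - 101\right) = \left(-69 + 6\right) \left(\left(-5 - 2 - 72 - 72\right) - 101\right) = - 63 \left(\left(-5 - 2 - 72 - 72\right) - 101\right) = - 63 \left(-151 - 101\right) = \left(-63\right) \left(-252\right) = 15876$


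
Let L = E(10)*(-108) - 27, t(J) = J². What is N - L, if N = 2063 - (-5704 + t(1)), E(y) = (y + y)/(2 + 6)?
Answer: 8063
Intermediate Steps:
E(y) = y/4 (E(y) = (2*y)/8 = (2*y)*(⅛) = y/4)
L = -297 (L = ((¼)*10)*(-108) - 27 = (5/2)*(-108) - 27 = -270 - 27 = -297)
N = 7766 (N = 2063 - (-5704 + 1²) = 2063 - (-5704 + 1) = 2063 - 1*(-5703) = 2063 + 5703 = 7766)
N - L = 7766 - 1*(-297) = 7766 + 297 = 8063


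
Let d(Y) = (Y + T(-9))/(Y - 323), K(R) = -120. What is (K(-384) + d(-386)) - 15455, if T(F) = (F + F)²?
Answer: -11042613/709 ≈ -15575.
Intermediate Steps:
T(F) = 4*F² (T(F) = (2*F)² = 4*F²)
d(Y) = (324 + Y)/(-323 + Y) (d(Y) = (Y + 4*(-9)²)/(Y - 323) = (Y + 4*81)/(-323 + Y) = (Y + 324)/(-323 + Y) = (324 + Y)/(-323 + Y))
(K(-384) + d(-386)) - 15455 = (-120 + (324 - 386)/(-323 - 386)) - 15455 = (-120 - 62/(-709)) - 15455 = (-120 - 1/709*(-62)) - 15455 = (-120 + 62/709) - 15455 = -85018/709 - 15455 = -11042613/709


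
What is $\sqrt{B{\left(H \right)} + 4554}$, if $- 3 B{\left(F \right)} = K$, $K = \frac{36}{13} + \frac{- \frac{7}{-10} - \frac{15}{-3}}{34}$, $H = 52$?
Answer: $\frac{\sqrt{22237410065}}{2210} \approx 67.476$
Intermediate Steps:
$K = \frac{12981}{4420}$ ($K = 36 \cdot \frac{1}{13} + \left(\left(-7\right) \left(- \frac{1}{10}\right) - -5\right) \frac{1}{34} = \frac{36}{13} + \left(\frac{7}{10} + 5\right) \frac{1}{34} = \frac{36}{13} + \frac{57}{10} \cdot \frac{1}{34} = \frac{36}{13} + \frac{57}{340} = \frac{12981}{4420} \approx 2.9369$)
$B{\left(F \right)} = - \frac{4327}{4420}$ ($B{\left(F \right)} = \left(- \frac{1}{3}\right) \frac{12981}{4420} = - \frac{4327}{4420}$)
$\sqrt{B{\left(H \right)} + 4554} = \sqrt{- \frac{4327}{4420} + 4554} = \sqrt{\frac{20124353}{4420}} = \frac{\sqrt{22237410065}}{2210}$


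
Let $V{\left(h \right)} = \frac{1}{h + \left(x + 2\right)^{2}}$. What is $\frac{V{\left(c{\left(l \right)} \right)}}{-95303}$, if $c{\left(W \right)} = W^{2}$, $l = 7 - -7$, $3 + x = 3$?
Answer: $- \frac{1}{19060600} \approx -5.2464 \cdot 10^{-8}$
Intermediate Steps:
$x = 0$ ($x = -3 + 3 = 0$)
$l = 14$ ($l = 7 + 7 = 14$)
$V{\left(h \right)} = \frac{1}{4 + h}$ ($V{\left(h \right)} = \frac{1}{h + \left(0 + 2\right)^{2}} = \frac{1}{h + 2^{2}} = \frac{1}{h + 4} = \frac{1}{4 + h}$)
$\frac{V{\left(c{\left(l \right)} \right)}}{-95303} = \frac{1}{\left(4 + 14^{2}\right) \left(-95303\right)} = \frac{1}{4 + 196} \left(- \frac{1}{95303}\right) = \frac{1}{200} \left(- \frac{1}{95303}\right) = - \frac{1}{19060600}$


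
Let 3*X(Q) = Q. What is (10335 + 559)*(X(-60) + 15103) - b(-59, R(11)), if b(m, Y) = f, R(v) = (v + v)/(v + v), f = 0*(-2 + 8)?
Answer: 164314202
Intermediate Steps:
f = 0 (f = 0*6 = 0)
X(Q) = Q/3
R(v) = 1 (R(v) = (2*v)/((2*v)) = (2*v)*(1/(2*v)) = 1)
b(m, Y) = 0
(10335 + 559)*(X(-60) + 15103) - b(-59, R(11)) = (10335 + 559)*((⅓)*(-60) + 15103) - 1*0 = 10894*(-20 + 15103) + 0 = 10894*15083 + 0 = 164314202 + 0 = 164314202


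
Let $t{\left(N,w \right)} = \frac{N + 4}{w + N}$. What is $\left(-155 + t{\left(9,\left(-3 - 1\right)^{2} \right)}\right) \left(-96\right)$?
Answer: $\frac{370752}{25} \approx 14830.0$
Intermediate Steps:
$t{\left(N,w \right)} = \frac{4 + N}{N + w}$
$\left(-155 + t{\left(9,\left(-3 - 1\right)^{2} \right)}\right) \left(-96\right) = \left(-155 + \frac{4 + 9}{9 + \left(-3 - 1\right)^{2}}\right) \left(-96\right) = \left(-155 + \frac{1}{9 + \left(-4\right)^{2}} \cdot 13\right) \left(-96\right) = \left(-155 + \frac{1}{9 + 16} \cdot 13\right) \left(-96\right) = \left(-155 + \frac{1}{25} \cdot 13\right) \left(-96\right) = \left(-155 + \frac{13}{25}\right) \left(-96\right) = \left(- \frac{3862}{25}\right) \left(-96\right) = \frac{370752}{25}$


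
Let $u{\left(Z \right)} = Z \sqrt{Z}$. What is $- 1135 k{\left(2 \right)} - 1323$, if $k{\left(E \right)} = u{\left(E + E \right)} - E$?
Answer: $-8133$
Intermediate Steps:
$u{\left(Z \right)} = Z^{\frac{3}{2}}$
$k{\left(E \right)} = - E + 2 \sqrt{2} E^{\frac{3}{2}}$ ($k{\left(E \right)} = \left(E + E\right)^{\frac{3}{2}} - E = \left(2 E\right)^{\frac{3}{2}} - E = 2 \sqrt{2} E^{\frac{3}{2}} - E = - E + 2 \sqrt{2} E^{\frac{3}{2}}$)
$- 1135 k{\left(2 \right)} - 1323 = - 1135 \left(\left(-1\right) 2 + 2 \sqrt{2} \cdot 2^{\frac{3}{2}}\right) - 1323 = - 1135 \left(-2 + 2 \sqrt{2} \cdot 2 \sqrt{2}\right) - 1323 = - 1135 \left(-2 + 8\right) - 1323 = \left(-1135\right) 6 - 1323 = -6810 - 1323 = -8133$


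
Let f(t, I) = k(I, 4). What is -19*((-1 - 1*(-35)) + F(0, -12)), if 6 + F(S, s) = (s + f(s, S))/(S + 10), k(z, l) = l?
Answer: -2584/5 ≈ -516.80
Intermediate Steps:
f(t, I) = 4
F(S, s) = -6 + (4 + s)/(10 + S) (F(S, s) = -6 + (s + 4)/(S + 10) = -6 + (4 + s)/(10 + S))
-19*((-1 - 1*(-35)) + F(0, -12)) = -19*((-1 - 1*(-35)) + (-56 - 12 - 6*0)/(10 + 0)) = -19*((-1 + 35) + (-56 - 12 + 0)/10) = -19*(34 + (⅒)*(-68)) = -19*(34 - 34/5) = -19*136/5 = -2584/5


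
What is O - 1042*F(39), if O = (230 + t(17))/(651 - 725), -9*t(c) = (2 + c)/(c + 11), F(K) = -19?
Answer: 369135163/18648 ≈ 19795.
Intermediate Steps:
t(c) = -(2 + c)/(9*(11 + c)) (t(c) = -(2 + c)/(9*(c + 11)) = -(2 + c)/(9*(11 + c)))
O = -57941/18648 (O = (230 + (-2 - 1*17)/(9*(11 + 17)))/(651 - 725) = (230 + (⅑)*(-2 - 17)/28)/(-74) = (230 + (⅑)*(1/28)*(-19))*(-1/74) = (230 - 19/252)*(-1/74) = (57941/252)*(-1/74) = -57941/18648 ≈ -3.1071)
O - 1042*F(39) = -57941/18648 - 1042*(-19) = -57941/18648 + 19798 = 369135163/18648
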